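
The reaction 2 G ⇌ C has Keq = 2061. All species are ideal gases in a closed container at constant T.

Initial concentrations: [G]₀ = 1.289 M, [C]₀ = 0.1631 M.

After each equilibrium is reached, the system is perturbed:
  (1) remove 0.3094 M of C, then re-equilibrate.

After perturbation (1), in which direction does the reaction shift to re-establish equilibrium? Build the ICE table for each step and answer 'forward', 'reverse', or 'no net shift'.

Q₀ = 0.09816 vs Keq = 2061 ⇒ Q<K, forward
Step 1:
                  G         C
  I           1.289    0.1631
  C          -1.269    0.6347
  E         0.01967    0.7978
  solve Keq expr → x = 0.6347; check Q = 2061
Then remove 0.3094 M of C.
Step 2:
                  G         C
  I         0.01967    0.4884
  C       -0.004247  0.002124
  E         0.01543    0.4905
  solve Keq expr → x = 0.002124; check Q = 2061

Direction: forward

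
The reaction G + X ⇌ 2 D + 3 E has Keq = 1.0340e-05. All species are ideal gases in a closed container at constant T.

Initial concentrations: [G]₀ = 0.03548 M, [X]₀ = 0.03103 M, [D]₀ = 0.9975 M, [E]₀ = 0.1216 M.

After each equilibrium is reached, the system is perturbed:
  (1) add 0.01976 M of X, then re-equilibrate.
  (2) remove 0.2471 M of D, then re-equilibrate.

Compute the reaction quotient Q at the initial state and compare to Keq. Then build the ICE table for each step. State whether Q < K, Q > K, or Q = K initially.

Q₀ = 1.625; Q > K (proceeds reverse)

Q₀ = 1.625 vs Keq = 1.0340e-05 ⇒ Q>K, reverse
Step 1:
                  G         X         D         E
  init      0.03548   0.03103    0.9975    0.1216
  Δ          0.0392    0.0392   -0.0784   -0.1176
  eq        0.07468   0.07023    0.9191  0.004004
  solve Keq expr → x = -0.0392; check Q = 1.0340e-05
Then add 0.01976 M of X.
Step 2:
                  G         X         D         E
  init      0.07468   0.08999    0.9191  0.004004
  Δ       -1.1341e-04 -1.1341e-04 2.2681e-04 3.4022e-04
  eq        0.07457   0.08988    0.9193  0.004344
  solve Keq expr → x = 1.1341e-04; check Q = 1.0340e-05
Then remove 0.2471 M of D.
Step 3:
                  G         X         D         E
  init      0.07457   0.08988    0.6722  0.004344
  Δ       -3.3008e-04 -3.3008e-04 6.6015e-04 9.9023e-04
  eq        0.07424   0.08955    0.6729  0.005335
  solve Keq expr → x = 3.3008e-04; check Q = 1.0340e-05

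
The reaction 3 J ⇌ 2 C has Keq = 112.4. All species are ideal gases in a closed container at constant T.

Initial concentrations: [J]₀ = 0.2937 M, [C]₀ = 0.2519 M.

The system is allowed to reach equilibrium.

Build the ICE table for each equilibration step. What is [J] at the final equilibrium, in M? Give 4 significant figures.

Q₀ = 2.505 vs Keq = 112.4 ⇒ Q<K, forward
Step 1:
                   J          C
  Initial     0.2937     0.2519
  Change     -0.1858     0.1239
  Equil       0.1079     0.3758
  solve Keq expr → x = 0.06193; check Q = 112.4

[J]_eq = 0.1079 M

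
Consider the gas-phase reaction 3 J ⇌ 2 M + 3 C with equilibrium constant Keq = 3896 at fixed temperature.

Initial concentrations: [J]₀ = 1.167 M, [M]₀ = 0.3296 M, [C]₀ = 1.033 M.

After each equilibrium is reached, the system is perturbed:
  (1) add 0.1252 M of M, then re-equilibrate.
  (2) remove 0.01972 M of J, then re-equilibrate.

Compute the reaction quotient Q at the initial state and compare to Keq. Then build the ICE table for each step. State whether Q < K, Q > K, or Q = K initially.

Q₀ = 0.07535 vs Keq = 3896 ⇒ Q<K, forward
Step 1:
                  J         M         C
  I           1.167    0.3296     1.033
  C          -1.034    0.6893     1.034
  E           0.133     1.019     2.067
  solve Keq expr → x = 0.3447; check Q = 3896
Then add 0.1252 M of M.
Step 2:
                  J         M         C
  I           0.133     1.144     2.067
  C        0.009496 -0.006331 -0.009496
  E          0.1425     1.138     2.057
  solve Keq expr → x = -0.003165; check Q = 3896
Then remove 0.01972 M of J.
Step 3:
                  J         M         C
  I          0.1228     1.138     2.057
  C         0.01754  -0.01169  -0.01754
  E          0.1403     1.126      2.04
  solve Keq expr → x = -0.005845; check Q = 3896

Q₀ = 0.07535; Q < K (proceeds forward)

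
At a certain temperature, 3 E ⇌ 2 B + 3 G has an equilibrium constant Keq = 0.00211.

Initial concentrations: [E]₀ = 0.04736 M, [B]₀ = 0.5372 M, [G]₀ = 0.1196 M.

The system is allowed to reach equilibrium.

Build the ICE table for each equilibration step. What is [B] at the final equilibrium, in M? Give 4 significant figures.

[B]_eq = 0.4768 M

Q₀ = 4.648 vs Keq = 0.00211 ⇒ Q>K, reverse
Step 1:
                   E          B          G
  I          0.04736     0.5372     0.1196
  C          0.09061    -0.0604   -0.09061
  E            0.138     0.4768    0.02899
  solve Keq expr → x = -0.0302; check Q = 0.00211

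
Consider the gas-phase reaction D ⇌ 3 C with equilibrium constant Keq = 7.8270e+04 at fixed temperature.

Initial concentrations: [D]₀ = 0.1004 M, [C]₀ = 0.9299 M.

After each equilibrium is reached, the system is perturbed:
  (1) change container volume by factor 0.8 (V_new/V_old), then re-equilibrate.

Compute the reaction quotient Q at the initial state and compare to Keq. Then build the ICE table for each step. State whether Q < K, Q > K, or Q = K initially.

Q₀ = 8.009; Q < K (proceeds forward)

Q₀ = 8.009 vs Keq = 7.8270e+04 ⇒ Q<K, forward
Step 1:
                   D          C
  init        0.1004     0.9299
  Δ          -0.1004     0.3011
  eq      2.3835e-05      1.231
  solve Keq expr → x = 0.1004; check Q = 7.8270e+04
Then change container volume by factor 0.8 (V_new/V_old).
Step 2:
                   D          C
  init    2.9793e-05      1.539
  Δ       1.6754e-05 -5.0263e-05
  eq      4.6548e-05      1.539
  solve Keq expr → x = -1.6754e-05; check Q = 7.8270e+04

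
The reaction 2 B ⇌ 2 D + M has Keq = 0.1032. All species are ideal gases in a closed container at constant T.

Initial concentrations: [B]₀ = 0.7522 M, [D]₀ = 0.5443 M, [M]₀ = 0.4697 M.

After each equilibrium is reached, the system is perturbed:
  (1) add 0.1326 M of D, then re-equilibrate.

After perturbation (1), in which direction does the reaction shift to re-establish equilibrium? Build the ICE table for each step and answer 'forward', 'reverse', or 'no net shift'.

Direction: reverse

Q₀ = 0.2459 vs Keq = 0.1032 ⇒ Q>K, reverse
Step 1:
                  B         D         M
  init       0.7522    0.5443    0.4697
  Δ          0.1124   -0.1124  -0.05619
  eq         0.8646    0.4319    0.4135
  solve Keq expr → x = -0.05619; check Q = 0.1032
Then add 0.1326 M of D.
Step 2:
                  B         D         M
  init       0.8646    0.5645    0.4135
  Δ         0.07353  -0.07353  -0.03677
  eq         0.9381     0.491    0.3767
  solve Keq expr → x = -0.03677; check Q = 0.1032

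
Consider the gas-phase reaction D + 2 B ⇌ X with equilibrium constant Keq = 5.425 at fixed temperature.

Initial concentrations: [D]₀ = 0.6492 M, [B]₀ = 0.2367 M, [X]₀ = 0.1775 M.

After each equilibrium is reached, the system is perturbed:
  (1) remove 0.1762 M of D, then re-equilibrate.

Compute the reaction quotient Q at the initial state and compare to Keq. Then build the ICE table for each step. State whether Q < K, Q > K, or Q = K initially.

Q₀ = 4.88; Q < K (proceeds forward)

Q₀ = 4.88 vs Keq = 5.425 ⇒ Q<K, forward
Step 1:
                  D         B         X
  I          0.6492    0.2367    0.1775
  C       -0.004351 -0.008703  0.004351
  E          0.6448     0.228    0.1819
  solve Keq expr → x = 0.004351; check Q = 5.425
Then remove 0.1762 M of D.
Step 2:
                  D         B         X
  I          0.4686     0.228    0.1819
  C         0.01307   0.02614  -0.01307
  E          0.4817    0.2541    0.1688
  solve Keq expr → x = -0.01307; check Q = 5.425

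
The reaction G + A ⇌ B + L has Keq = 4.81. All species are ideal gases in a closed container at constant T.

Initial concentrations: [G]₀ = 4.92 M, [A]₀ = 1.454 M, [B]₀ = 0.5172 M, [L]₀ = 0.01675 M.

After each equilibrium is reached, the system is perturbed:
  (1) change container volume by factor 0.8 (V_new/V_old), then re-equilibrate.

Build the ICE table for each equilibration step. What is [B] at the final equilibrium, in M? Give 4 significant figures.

Q₀ = 0.001211 vs Keq = 4.81 ⇒ Q<K, forward
Step 1:
                    G           A           B           L
  Initial        4.92       1.454      0.5172     0.01675
  Change       -1.314      -1.314       1.314       1.314
  Equil         3.606      0.1404       1.831        1.33
  solve Keq expr → x = 1.314; check Q = 4.81
Then change container volume by factor 0.8 (V_new/V_old).
Step 2:
                    G           A           B           L
  Initial       4.508      0.1755       2.288       1.663
  Change            0           0           0           0
  Equil         4.508      0.1755       2.288       1.663
  solve Keq expr → x = 0; check Q = 4.81

[B]_eq = 2.288 M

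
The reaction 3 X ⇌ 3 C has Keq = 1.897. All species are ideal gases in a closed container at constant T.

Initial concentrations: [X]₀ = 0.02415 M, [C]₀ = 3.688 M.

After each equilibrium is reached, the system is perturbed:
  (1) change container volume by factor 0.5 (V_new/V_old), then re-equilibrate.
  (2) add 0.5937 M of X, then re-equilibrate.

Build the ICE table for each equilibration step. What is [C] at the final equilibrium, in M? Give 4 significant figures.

Q₀ = 3.5614e+06 vs Keq = 1.897 ⇒ Q>K, reverse
Step 1:
                  X         C
  init      0.02415     3.688
  Δ           1.635    -1.635
  eq          1.659     2.053
  solve Keq expr → x = -0.5449; check Q = 1.897
Then change container volume by factor 0.5 (V_new/V_old).
Step 2:
                  X         C
  init        3.318     4.107
  Δ               0         0
  eq          3.318     4.107
  solve Keq expr → x = 0; check Q = 1.897
Then add 0.5937 M of X.
Step 3:
                  X         C
  init        3.911     4.107
  Δ         -0.3284    0.3284
  eq          3.583     4.435
  solve Keq expr → x = 0.1095; check Q = 1.897

[C]_eq = 4.435 M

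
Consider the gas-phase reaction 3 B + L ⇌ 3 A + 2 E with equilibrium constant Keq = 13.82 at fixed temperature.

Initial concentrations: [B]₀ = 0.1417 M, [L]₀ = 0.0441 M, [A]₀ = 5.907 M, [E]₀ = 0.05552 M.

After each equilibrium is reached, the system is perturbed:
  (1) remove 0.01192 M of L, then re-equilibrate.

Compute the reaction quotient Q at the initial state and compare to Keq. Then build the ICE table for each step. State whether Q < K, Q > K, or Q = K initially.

Q₀ = 5064; Q > K (proceeds reverse)

Q₀ = 5064 vs Keq = 13.82 ⇒ Q>K, reverse
Step 1:
                    B           L           A           E
  I            0.1417      0.0441       5.907     0.05552
  C           0.07298     0.02433    -0.07298    -0.04866
  E            0.2147     0.06843       5.834    0.006865
  solve Keq expr → x = -0.02433; check Q = 13.82
Then remove 0.01192 M of L.
Step 2:
                    B           L           A           E
  I            0.2147     0.05651       5.834    0.006865
  C        8.5773e-04  2.8591e-04 -8.5773e-04 -5.7182e-04
  E            0.2155     0.05679       5.833    0.006293
  solve Keq expr → x = -2.8591e-04; check Q = 13.82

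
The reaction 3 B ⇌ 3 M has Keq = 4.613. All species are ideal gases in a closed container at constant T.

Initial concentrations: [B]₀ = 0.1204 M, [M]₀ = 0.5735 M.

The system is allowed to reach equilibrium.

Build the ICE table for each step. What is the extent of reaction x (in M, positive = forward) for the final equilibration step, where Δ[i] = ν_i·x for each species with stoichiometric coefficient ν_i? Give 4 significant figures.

x = -0.04667 M

Q₀ = 108.1 vs Keq = 4.613 ⇒ Q>K, reverse
Step 1:
                   B          M
  init        0.1204     0.5735
  Δ             0.14      -0.14
  eq          0.2604     0.4335
  solve Keq expr → x = -0.04667; check Q = 4.613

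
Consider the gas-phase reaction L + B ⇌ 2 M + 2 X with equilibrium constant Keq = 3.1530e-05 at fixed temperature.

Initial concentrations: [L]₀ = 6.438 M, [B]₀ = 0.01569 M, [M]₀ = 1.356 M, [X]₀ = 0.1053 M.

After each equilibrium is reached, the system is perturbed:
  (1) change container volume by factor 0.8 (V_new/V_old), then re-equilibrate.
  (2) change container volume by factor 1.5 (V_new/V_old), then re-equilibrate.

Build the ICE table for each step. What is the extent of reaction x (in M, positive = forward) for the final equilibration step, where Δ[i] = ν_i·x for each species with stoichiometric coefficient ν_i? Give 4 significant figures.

x = 4.8519e-04 M

Q₀ = 0.2018 vs Keq = 3.1530e-05 ⇒ Q>K, reverse
Step 1:
                    L           B           M           X
  Initial       6.438     0.01569       1.356      0.1053
  Change      0.05117     0.05117     -0.1023     -0.1023
  Equil         6.489     0.06686       1.254     0.00295
  solve Keq expr → x = -0.05117; check Q = 3.1530e-05
Then change container volume by factor 0.8 (V_new/V_old).
Step 2:
                    L           B           M           X
  Initial       8.111     0.08358       1.567    0.003688
  Change   3.6486e-04  3.6486e-04 -7.2972e-04 -7.2972e-04
  Equil         8.112     0.08395       1.566    0.002958
  solve Keq expr → x = -3.6486e-04; check Q = 3.1530e-05
Then change container volume by factor 1.5 (V_new/V_old).
Step 3:
                    L           B           M           X
  Initial       5.408     0.05596       1.044    0.001972
  Change  -4.8519e-04 -4.8519e-04  9.7037e-04  9.7037e-04
  Equil         5.407     0.05548       1.045    0.002943
  solve Keq expr → x = 4.8519e-04; check Q = 3.1530e-05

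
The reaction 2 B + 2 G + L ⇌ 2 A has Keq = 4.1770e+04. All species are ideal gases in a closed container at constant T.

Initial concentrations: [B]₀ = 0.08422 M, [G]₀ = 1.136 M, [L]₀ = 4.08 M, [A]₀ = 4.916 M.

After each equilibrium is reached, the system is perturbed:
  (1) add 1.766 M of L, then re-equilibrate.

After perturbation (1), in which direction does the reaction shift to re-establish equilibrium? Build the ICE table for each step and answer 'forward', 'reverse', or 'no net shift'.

Q₀ = 647.1 vs Keq = 4.1770e+04 ⇒ Q<K, forward
Step 1:
                    B           G           L           A
  init        0.08422       1.136        4.08       4.916
  Δ           -0.0728     -0.0728     -0.0364      0.0728
  eq          0.01142       1.063       4.044       4.989
  solve Keq expr → x = 0.0364; check Q = 4.1770e+04
Then add 1.766 M of L.
Step 2:
                    B           G           L           A
  init        0.01142       1.063        5.81       4.989
  Δ         -0.001871   -0.001871 -9.3548e-04    0.001871
  eq         0.009546       1.061       5.809       4.991
  solve Keq expr → x = 9.3548e-04; check Q = 4.1770e+04

Direction: forward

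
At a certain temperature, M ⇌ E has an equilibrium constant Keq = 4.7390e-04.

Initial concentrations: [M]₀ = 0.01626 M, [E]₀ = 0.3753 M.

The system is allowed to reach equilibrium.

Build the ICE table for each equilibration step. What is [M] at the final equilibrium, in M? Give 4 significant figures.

[M]_eq = 0.3914 M

Q₀ = 23.08 vs Keq = 4.7390e-04 ⇒ Q>K, reverse
Step 1:
                   M          E
  init       0.01626     0.3753
  Δ           0.3751    -0.3751
  eq          0.3914 1.8547e-04
  solve Keq expr → x = -0.3751; check Q = 4.7390e-04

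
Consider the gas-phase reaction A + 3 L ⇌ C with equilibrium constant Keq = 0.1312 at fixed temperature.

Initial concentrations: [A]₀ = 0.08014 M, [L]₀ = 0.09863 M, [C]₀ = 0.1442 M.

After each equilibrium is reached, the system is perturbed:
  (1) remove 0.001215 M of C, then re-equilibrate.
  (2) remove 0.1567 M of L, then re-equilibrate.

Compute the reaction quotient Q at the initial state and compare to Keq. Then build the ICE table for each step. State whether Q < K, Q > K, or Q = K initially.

Q₀ = 1875; Q > K (proceeds reverse)

Q₀ = 1875 vs Keq = 0.1312 ⇒ Q>K, reverse
Step 1:
                    A           L           C
  init        0.08014     0.09863      0.1442
  Δ            0.1402      0.4205     -0.1402
  eq           0.2203      0.5191    0.004043
  solve Keq expr → x = -0.1402; check Q = 0.1312
Then remove 0.001215 M of C.
Step 2:
                    A           L           C
  init         0.2203      0.5191    0.002828
  Δ         -0.001117   -0.003351    0.001117
  eq           0.2192      0.5157    0.003945
  solve Keq expr → x = 0.001117; check Q = 0.1312
Then remove 0.1567 M of L.
Step 3:
                    A           L           C
  init         0.2192       0.359    0.003945
  Δ          0.002512    0.007536   -0.002512
  eq           0.2217      0.3666    0.001433
  solve Keq expr → x = -0.002512; check Q = 0.1312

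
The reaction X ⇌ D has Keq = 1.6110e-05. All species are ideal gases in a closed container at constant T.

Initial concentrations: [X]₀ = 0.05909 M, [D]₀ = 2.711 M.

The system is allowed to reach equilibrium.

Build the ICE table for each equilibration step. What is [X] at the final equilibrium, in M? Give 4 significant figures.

[X]_eq = 2.77 M

Q₀ = 45.88 vs Keq = 1.6110e-05 ⇒ Q>K, reverse
Step 1:
                    X           D
  I           0.05909       2.711
  C             2.711      -2.711
  E              2.77  4.4625e-05
  solve Keq expr → x = -2.711; check Q = 1.6110e-05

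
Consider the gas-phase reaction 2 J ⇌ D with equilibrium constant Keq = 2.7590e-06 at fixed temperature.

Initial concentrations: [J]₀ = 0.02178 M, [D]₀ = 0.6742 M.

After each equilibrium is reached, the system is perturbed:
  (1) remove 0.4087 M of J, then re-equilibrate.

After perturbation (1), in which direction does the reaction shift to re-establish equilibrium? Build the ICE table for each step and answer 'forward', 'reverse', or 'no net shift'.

Direction: reverse

Q₀ = 1421 vs Keq = 2.7590e-06 ⇒ Q>K, reverse
Step 1:
                    J           D
  Initial     0.02178      0.6742
  Change        1.348     -0.6742
  Equil          1.37  5.1796e-06
  solve Keq expr → x = -0.6742; check Q = 2.7590e-06
Then remove 0.4087 M of J.
Step 2:
                    J           D
  Initial      0.9615  5.1796e-06
  Change   5.2583e-06 -2.6291e-06
  Equil        0.9615  2.5505e-06
  solve Keq expr → x = -2.6291e-06; check Q = 2.7590e-06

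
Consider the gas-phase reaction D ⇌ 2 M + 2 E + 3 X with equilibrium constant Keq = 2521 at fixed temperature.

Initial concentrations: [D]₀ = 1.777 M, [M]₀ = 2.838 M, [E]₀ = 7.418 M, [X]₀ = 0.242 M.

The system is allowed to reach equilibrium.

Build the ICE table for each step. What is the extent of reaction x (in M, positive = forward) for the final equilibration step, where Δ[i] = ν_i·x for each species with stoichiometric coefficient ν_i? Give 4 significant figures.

Q₀ = 3.535 vs Keq = 2521 ⇒ Q<K, forward
Step 1:
                   D          M          E          X
  init         1.777      2.838      7.418      0.242
  Δ           -0.431     0.8619     0.8619      1.293
  eq           1.346        3.7       8.28      1.535
  solve Keq expr → x = 0.431; check Q = 2521

x = 0.431 M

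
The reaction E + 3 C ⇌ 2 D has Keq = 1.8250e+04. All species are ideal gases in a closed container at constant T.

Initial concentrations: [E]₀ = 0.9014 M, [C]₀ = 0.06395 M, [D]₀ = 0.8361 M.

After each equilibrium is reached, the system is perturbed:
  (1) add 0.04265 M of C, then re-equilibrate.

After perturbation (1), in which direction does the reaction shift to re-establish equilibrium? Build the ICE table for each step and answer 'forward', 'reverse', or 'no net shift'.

Direction: forward

Q₀ = 2965 vs Keq = 1.8250e+04 ⇒ Q<K, forward
Step 1:
                    E           C           D
  init         0.9014     0.06395      0.8361
  Δ         -0.009468     -0.0284     0.01894
  eq           0.8919     0.03555       0.855
  solve Keq expr → x = 0.009468; check Q = 1.8250e+04
Then add 0.04265 M of C.
Step 2:
                    E           C           D
  init         0.8919      0.0782       0.855
  Δ           -0.0139    -0.04169      0.0278
  eq            0.878      0.0365      0.8828
  solve Keq expr → x = 0.0139; check Q = 1.8250e+04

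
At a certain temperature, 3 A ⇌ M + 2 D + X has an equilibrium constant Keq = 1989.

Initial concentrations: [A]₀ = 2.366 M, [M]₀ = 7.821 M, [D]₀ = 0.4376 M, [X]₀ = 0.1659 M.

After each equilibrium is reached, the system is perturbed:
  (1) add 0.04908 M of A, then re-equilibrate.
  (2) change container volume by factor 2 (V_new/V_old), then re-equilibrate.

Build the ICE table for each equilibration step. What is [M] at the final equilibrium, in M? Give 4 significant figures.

Q₀ = 0.01876 vs Keq = 1989 ⇒ Q<K, forward
Step 1:
                  A         M         D         X
  I           2.366     7.821    0.4376    0.1659
  C          -2.131    0.7103     1.421    0.7103
  E           0.235     8.531     1.858    0.8762
  solve Keq expr → x = 0.7103; check Q = 1989
Then add 0.04908 M of A.
Step 2:
                  A         M         D         X
  I          0.2841     8.531     1.858    0.8762
  C        -0.04506   0.01502   0.03004   0.01502
  E           0.239     8.546     1.888    0.8913
  solve Keq expr → x = 0.01502; check Q = 1989
Then change container volume by factor 2 (V_new/V_old).
Step 3:
                  A         M         D         X
  I          0.1195     4.273    0.9442    0.4456
  C        -0.02302  0.007675   0.01535  0.007675
  E         0.09648     4.281    0.9595    0.4533
  solve Keq expr → x = 0.007675; check Q = 1989

[M]_eq = 4.281 M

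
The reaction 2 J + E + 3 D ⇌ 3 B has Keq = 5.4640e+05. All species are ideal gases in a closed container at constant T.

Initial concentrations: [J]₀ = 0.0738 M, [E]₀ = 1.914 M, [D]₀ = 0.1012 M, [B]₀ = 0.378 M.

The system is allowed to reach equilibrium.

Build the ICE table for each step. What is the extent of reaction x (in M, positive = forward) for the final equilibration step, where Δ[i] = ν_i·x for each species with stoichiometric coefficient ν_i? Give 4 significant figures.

Q₀ = 4999 vs Keq = 5.4640e+05 ⇒ Q<K, forward
Step 1:
                  J         E         D         B
  init       0.0738     1.914    0.1012     0.378
  Δ        -0.03991  -0.01995  -0.05986   0.05986
  eq        0.03389     1.894   0.04134    0.4379
  solve Keq expr → x = 0.01995; check Q = 5.4640e+05

x = 0.01995 M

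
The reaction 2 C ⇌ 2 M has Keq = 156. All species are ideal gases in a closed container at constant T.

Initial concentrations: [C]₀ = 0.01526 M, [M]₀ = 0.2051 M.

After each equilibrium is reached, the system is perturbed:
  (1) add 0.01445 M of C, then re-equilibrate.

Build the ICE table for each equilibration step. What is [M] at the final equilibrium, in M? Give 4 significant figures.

Q₀ = 180.6 vs Keq = 156 ⇒ Q>K, reverse
Step 1:
                   C          M
  init       0.01526     0.2051
  Δ         0.001075  -0.001075
  eq         0.01634      0.204
  solve Keq expr → x = -5.3753e-04; check Q = 156
Then add 0.01445 M of C.
Step 2:
                   C          M
  init       0.03079      0.204
  Δ         -0.01338    0.01338
  eq         0.01741     0.2174
  solve Keq expr → x = 0.006689; check Q = 156

[M]_eq = 0.2174 M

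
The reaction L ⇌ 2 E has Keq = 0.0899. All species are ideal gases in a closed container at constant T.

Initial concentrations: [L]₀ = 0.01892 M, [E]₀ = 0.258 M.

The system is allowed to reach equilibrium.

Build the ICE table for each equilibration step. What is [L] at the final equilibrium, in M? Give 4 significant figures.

[L]_eq = 0.1004 M

Q₀ = 3.518 vs Keq = 0.0899 ⇒ Q>K, reverse
Step 1:
                   L          E
  Initial    0.01892      0.258
  Change     0.08149     -0.163
  Equil       0.1004    0.09501
  solve Keq expr → x = -0.08149; check Q = 0.0899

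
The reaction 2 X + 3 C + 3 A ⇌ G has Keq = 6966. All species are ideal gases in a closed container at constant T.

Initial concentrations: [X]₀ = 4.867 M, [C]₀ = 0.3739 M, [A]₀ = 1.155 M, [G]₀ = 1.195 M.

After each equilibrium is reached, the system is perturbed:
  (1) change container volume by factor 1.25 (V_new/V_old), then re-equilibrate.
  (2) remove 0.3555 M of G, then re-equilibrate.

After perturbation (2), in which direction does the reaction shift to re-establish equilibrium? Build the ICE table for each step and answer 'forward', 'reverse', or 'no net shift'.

Q₀ = 0.6264 vs Keq = 6966 ⇒ Q<K, forward
Step 1:
                    X           C           A           G
  I             4.867      0.3739       1.155       1.195
  C           -0.2322     -0.3483     -0.3483      0.1161
  E             4.635     0.02556      0.8067       1.311
  solve Keq expr → x = 0.1161; check Q = 6966
Then change container volume by factor 1.25 (V_new/V_old).
Step 2:
                    X           C           A           G
  I             3.708     0.02045      0.6453       1.049
  C          0.008786     0.01318     0.01318   -0.004393
  E             3.717     0.03362      0.6585       1.044
  solve Keq expr → x = -0.004393; check Q = 6966
Then remove 0.3555 M of G.
Step 3:
                    X           C           A           G
  I             3.717     0.03362      0.6585       0.689
  C         -0.002757   -0.004135   -0.004135    0.001378
  E             3.714     0.02949      0.6544      0.6904
  solve Keq expr → x = 0.001378; check Q = 6966

Direction: forward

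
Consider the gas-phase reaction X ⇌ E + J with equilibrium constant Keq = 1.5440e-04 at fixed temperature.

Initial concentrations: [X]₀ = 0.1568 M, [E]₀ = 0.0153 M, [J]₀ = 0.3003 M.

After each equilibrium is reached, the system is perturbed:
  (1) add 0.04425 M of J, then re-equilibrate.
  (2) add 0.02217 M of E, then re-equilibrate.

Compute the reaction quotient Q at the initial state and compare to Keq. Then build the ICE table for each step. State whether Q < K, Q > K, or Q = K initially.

Q₀ = 0.0293 vs Keq = 1.5440e-04 ⇒ Q>K, reverse
Step 1:
                    X           E           J
  Initial      0.1568      0.0153      0.3003
  Change      0.01521    -0.01521    -0.01521
  Equil         0.172  9.3155e-05      0.2851
  solve Keq expr → x = -0.01521; check Q = 1.5440e-04
Then add 0.04425 M of J.
Step 2:
                    X           E           J
  Initial       0.172  9.3155e-05      0.3293
  Change   1.2507e-05 -1.2507e-05 -1.2507e-05
  Equil         0.172  8.0648e-05      0.3293
  solve Keq expr → x = -1.2507e-05; check Q = 1.5440e-04
Then add 0.02217 M of E.
Step 3:
                    X           E           J
  Initial       0.172     0.02225      0.3293
  Change      0.02215    -0.02215    -0.02215
  Equil        0.1942  9.7599e-05      0.3072
  solve Keq expr → x = -0.02215; check Q = 1.5440e-04

Q₀ = 0.0293; Q > K (proceeds reverse)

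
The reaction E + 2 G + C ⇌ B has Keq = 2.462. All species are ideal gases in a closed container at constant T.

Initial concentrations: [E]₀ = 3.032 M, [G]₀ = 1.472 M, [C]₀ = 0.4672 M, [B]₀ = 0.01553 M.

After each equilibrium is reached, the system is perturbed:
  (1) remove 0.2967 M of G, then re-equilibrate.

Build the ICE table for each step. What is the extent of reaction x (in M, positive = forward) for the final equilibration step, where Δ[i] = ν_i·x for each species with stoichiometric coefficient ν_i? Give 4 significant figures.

Q₀ = 0.00506 vs Keq = 2.462 ⇒ Q<K, forward
Step 1:
                    E           G           C           B
  Initial       3.032       1.472      0.4672     0.01553
  Change      -0.3634     -0.7267     -0.3634      0.3634
  Equil         2.669      0.7453      0.1038      0.3789
  solve Keq expr → x = 0.3634; check Q = 2.462
Then remove 0.2967 M of G.
Step 2:
                    E           G           C           B
  Initial       2.669      0.4486      0.1038      0.3789
  Change      0.05349       0.107     0.05349    -0.05349
  Equil         2.722      0.5555      0.1573      0.3254
  solve Keq expr → x = -0.05349; check Q = 2.462

x = -0.05349 M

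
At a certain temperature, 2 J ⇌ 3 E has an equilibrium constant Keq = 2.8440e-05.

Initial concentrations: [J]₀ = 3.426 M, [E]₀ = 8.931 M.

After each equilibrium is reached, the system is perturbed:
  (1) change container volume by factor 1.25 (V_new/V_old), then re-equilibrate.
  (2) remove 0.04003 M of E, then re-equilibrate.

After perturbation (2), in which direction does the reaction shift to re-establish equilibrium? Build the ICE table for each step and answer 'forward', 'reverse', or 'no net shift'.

Direction: forward

Q₀ = 60.69 vs Keq = 2.8440e-05 ⇒ Q>K, reverse
Step 1:
                    J           E
  Initial       3.426       8.931
  Change        5.864      -8.796
  Equil          9.29      0.1349
  solve Keq expr → x = -2.932; check Q = 2.8440e-05
Then change container volume by factor 1.25 (V_new/V_old).
Step 2:
                    J           E
  Initial       7.432      0.1079
  Change    -0.005517    0.008275
  Equil         7.427      0.1162
  solve Keq expr → x = 0.002758; check Q = 2.8440e-05
Then remove 0.04003 M of E.
Step 3:
                    J           E
  Initial       7.427     0.07616
  Change      -0.0265     0.03975
  Equil           7.4      0.1159
  solve Keq expr → x = 0.01325; check Q = 2.8440e-05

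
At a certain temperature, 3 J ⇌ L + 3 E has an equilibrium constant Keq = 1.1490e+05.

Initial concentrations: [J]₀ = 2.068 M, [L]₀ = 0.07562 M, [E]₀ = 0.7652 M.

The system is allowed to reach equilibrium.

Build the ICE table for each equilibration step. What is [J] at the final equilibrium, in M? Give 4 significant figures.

Q₀ = 0.003831 vs Keq = 1.1490e+05 ⇒ Q<K, forward
Step 1:
                  J         L         E
  Initial     2.068   0.07562    0.7652
  Change     -2.016     0.672     2.016
  Equil     0.05192    0.7476     2.781
  solve Keq expr → x = 0.672; check Q = 1.1490e+05

[J]_eq = 0.05192 M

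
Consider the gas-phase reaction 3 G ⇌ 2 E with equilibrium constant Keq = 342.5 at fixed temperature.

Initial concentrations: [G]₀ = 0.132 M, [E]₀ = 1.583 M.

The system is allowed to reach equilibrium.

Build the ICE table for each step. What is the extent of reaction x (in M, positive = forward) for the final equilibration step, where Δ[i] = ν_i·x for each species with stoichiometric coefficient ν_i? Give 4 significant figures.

Q₀ = 1090 vs Keq = 342.5 ⇒ Q>K, reverse
Step 1:
                   G          E
  Initial      0.132      1.583
  Change     0.05891   -0.03927
  Equil       0.1909      1.544
  solve Keq expr → x = -0.01964; check Q = 342.5

x = -0.01964 M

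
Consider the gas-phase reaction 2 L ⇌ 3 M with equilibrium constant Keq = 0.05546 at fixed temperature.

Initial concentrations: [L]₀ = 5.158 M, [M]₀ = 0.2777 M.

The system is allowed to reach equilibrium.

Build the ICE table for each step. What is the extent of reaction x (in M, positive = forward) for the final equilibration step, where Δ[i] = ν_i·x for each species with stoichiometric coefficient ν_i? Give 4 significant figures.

Q₀ = 8.0494e-04 vs Keq = 0.05546 ⇒ Q<K, forward
Step 1:
                   L          M
  init         5.158     0.2777
  Δ          -0.5217     0.7826
  eq           4.636       1.06
  solve Keq expr → x = 0.2609; check Q = 0.05546

x = 0.2609 M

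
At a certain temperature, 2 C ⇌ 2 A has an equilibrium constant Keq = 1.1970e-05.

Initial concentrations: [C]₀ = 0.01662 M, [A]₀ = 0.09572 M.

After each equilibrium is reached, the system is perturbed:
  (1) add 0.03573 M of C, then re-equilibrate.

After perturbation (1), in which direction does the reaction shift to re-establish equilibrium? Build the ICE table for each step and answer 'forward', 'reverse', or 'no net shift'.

Q₀ = 33.17 vs Keq = 1.1970e-05 ⇒ Q>K, reverse
Step 1:
                    C           A
  I           0.01662     0.09572
  C           0.09533    -0.09533
  E             0.112  3.8733e-04
  solve Keq expr → x = -0.04767; check Q = 1.1970e-05
Then add 0.03573 M of C.
Step 2:
                    C           A
  I            0.1477  3.8733e-04
  C       -1.2319e-04  1.2319e-04
  E            0.1476  5.1052e-04
  solve Keq expr → x = 6.1596e-05; check Q = 1.1970e-05

Direction: forward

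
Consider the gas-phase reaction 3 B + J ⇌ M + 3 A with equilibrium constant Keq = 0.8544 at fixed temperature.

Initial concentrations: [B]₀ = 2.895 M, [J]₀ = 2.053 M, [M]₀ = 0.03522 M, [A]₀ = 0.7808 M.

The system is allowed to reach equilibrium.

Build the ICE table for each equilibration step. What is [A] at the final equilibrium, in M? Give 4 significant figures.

Q₀ = 3.3657e-04 vs Keq = 0.8544 ⇒ Q<K, forward
Step 1:
                  B         J         M         A
  Initial     2.895     2.053   0.03522    0.7808
  Change     -1.367   -0.4558    0.4558     1.367
  Equil       1.528     1.597     0.491     2.148
  solve Keq expr → x = 0.4558; check Q = 0.8544

[A]_eq = 2.148 M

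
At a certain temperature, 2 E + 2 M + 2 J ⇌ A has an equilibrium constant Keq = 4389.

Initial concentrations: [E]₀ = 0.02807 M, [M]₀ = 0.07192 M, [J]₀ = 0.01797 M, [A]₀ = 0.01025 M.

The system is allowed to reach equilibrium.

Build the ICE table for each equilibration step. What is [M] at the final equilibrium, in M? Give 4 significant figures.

[M]_eq = 0.09217 M

Q₀ = 7.7883e+06 vs Keq = 4389 ⇒ Q>K, reverse
Step 1:
                   E          M          J          A
  init       0.02807    0.07192    0.01797    0.01025
  Δ          0.02025    0.02025    0.02025   -0.01012
  eq         0.04832    0.09217    0.03822 1.2711e-04
  solve Keq expr → x = -0.01012; check Q = 4389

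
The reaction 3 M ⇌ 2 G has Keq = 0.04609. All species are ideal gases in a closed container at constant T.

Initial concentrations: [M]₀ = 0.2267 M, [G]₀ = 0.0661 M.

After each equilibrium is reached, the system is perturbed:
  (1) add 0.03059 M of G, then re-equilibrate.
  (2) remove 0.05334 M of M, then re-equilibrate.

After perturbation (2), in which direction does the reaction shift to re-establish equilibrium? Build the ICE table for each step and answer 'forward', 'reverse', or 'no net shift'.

Q₀ = 0.375 vs Keq = 0.04609 ⇒ Q>K, reverse
Step 1:
                  M         G
  I          0.2267    0.0661
  C         0.05182  -0.03454
  E          0.2785   0.03156
  solve Keq expr → x = -0.01727; check Q = 0.04609
Then add 0.03059 M of G.
Step 2:
                  M         G
  I          0.2785   0.06215
  C         0.03633  -0.02422
  E          0.3148   0.03793
  solve Keq expr → x = -0.01211; check Q = 0.04609
Then remove 0.05334 M of M.
Step 3:
                  M         G
  I          0.2615   0.03793
  C         0.01106 -0.007376
  E          0.2726   0.03055
  solve Keq expr → x = -0.003688; check Q = 0.04609

Direction: reverse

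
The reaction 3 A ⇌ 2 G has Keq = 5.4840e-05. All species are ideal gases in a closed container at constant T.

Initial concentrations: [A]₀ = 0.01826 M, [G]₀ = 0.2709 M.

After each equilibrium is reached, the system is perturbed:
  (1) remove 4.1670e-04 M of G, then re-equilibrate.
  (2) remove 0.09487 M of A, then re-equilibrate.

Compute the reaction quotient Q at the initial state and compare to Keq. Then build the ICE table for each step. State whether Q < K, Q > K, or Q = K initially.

Q₀ = 1.2054e+04 vs Keq = 5.4840e-05 ⇒ Q>K, reverse
Step 1:
                    A           G
  I           0.01826      0.2709
  C            0.4033     -0.2689
  E            0.4216    0.002027
  solve Keq expr → x = -0.1344; check Q = 5.4840e-05
Then remove 4.1670e-04 M of G.
Step 2:
                    A           G
  I            0.4216     0.00161
  C       -6.1836e-04  4.1224e-04
  E             0.421    0.002023
  solve Keq expr → x = 2.0612e-04; check Q = 5.4840e-05
Then remove 0.09487 M of A.
Step 3:
                    A           G
  I            0.3261    0.002023
  C        9.5633e-04 -6.3755e-04
  E             0.327    0.001385
  solve Keq expr → x = -3.1878e-04; check Q = 5.4840e-05

Q₀ = 1.2054e+04; Q > K (proceeds reverse)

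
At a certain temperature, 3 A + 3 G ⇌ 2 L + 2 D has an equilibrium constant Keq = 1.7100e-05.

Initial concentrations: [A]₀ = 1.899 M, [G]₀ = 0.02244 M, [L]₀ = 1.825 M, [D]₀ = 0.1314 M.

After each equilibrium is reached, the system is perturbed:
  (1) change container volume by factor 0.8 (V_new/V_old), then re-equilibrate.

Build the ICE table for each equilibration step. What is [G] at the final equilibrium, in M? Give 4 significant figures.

Q₀ = 743.1 vs Keq = 1.7100e-05 ⇒ Q>K, reverse
Step 1:
                  A         G         L         D
  I           1.899   0.02244     1.825    0.1314
  C           0.196     0.196   -0.1306   -0.1306
  E           2.095    0.2184     1.694 7.5537e-04
  solve Keq expr → x = -0.06532; check Q = 1.7100e-05
Then change container volume by factor 0.8 (V_new/V_old).
Step 2:
                  A         G         L         D
  I           2.619     0.273     2.118 9.4421e-04
  C       -3.5013e-04 -3.5013e-04 2.3342e-04 2.3342e-04
  E           2.618    0.2727     2.118  0.001178
  solve Keq expr → x = 1.1671e-04; check Q = 1.7100e-05

[G]_eq = 0.2727 M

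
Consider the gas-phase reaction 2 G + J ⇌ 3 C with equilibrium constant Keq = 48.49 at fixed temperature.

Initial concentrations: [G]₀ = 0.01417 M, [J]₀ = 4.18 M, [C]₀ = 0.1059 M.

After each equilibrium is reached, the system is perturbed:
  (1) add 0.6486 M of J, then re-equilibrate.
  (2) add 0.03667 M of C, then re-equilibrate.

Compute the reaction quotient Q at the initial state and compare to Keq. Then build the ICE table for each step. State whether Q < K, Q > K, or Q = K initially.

Q₀ = 1.415 vs Keq = 48.49 ⇒ Q<K, forward
Step 1:
                    G           J           C
  I           0.01417        4.18      0.1059
  C          -0.01115   -0.005576     0.01673
  E          0.003018       4.174      0.1226
  solve Keq expr → x = 0.005576; check Q = 48.49
Then add 0.6486 M of J.
Step 2:
                    G           J           C
  I          0.003018       4.823      0.1226
  C       -1.9994e-04 -9.9968e-05  2.9990e-04
  E          0.002818       4.823      0.1229
  solve Keq expr → x = 9.9968e-05; check Q = 48.49
Then add 0.03667 M of C.
Step 3:
                    G           J           C
  I          0.002818       4.823      0.1596
  C          0.001276  6.3794e-04   -0.001914
  E          0.004094       4.824      0.1577
  solve Keq expr → x = -6.3794e-04; check Q = 48.49

Q₀ = 1.415; Q < K (proceeds forward)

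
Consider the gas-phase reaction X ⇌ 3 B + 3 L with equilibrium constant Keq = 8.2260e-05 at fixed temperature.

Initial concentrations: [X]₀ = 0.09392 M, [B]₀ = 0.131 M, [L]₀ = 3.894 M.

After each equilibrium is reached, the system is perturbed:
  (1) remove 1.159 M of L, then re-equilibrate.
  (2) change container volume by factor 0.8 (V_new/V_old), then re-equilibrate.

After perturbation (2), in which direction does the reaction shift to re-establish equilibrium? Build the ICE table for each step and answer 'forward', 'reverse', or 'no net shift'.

Direction: reverse

Q₀ = 1.413 vs Keq = 8.2260e-05 ⇒ Q>K, reverse
Step 1:
                  X         B         L
  Initial   0.09392     0.131     3.894
  Change    0.04169   -0.1251   -0.1251
  Equil      0.1356  0.005928     3.769
  solve Keq expr → x = -0.04169; check Q = 8.2260e-05
Then remove 1.159 M of L.
Step 2:
                  X         B         L
  Initial    0.1356  0.005928      2.61
  Change  -8.6861e-04  0.002606  0.002606
  Equil      0.1347  0.008534     2.613
  solve Keq expr → x = 8.6861e-04; check Q = 8.2260e-05
Then change container volume by factor 0.8 (V_new/V_old).
Step 3:
                  X         B         L
  Initial    0.1684   0.01067     3.266
  Change   0.001097  -0.00329  -0.00329
  Equil      0.1695  0.007378     3.262
  solve Keq expr → x = -0.001097; check Q = 8.2260e-05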